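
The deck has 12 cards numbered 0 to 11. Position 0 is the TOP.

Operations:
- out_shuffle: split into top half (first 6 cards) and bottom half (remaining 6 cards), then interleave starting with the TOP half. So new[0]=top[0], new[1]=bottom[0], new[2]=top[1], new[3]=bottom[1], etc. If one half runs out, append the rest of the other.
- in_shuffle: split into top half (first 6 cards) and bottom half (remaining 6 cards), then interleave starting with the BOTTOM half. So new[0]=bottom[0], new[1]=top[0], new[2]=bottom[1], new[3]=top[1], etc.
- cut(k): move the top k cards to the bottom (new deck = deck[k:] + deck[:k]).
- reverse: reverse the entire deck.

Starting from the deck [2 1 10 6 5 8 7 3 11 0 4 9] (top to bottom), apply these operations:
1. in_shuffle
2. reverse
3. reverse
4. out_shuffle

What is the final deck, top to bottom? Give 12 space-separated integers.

Answer: 7 0 2 6 3 4 1 5 11 9 10 8

Derivation:
After op 1 (in_shuffle): [7 2 3 1 11 10 0 6 4 5 9 8]
After op 2 (reverse): [8 9 5 4 6 0 10 11 1 3 2 7]
After op 3 (reverse): [7 2 3 1 11 10 0 6 4 5 9 8]
After op 4 (out_shuffle): [7 0 2 6 3 4 1 5 11 9 10 8]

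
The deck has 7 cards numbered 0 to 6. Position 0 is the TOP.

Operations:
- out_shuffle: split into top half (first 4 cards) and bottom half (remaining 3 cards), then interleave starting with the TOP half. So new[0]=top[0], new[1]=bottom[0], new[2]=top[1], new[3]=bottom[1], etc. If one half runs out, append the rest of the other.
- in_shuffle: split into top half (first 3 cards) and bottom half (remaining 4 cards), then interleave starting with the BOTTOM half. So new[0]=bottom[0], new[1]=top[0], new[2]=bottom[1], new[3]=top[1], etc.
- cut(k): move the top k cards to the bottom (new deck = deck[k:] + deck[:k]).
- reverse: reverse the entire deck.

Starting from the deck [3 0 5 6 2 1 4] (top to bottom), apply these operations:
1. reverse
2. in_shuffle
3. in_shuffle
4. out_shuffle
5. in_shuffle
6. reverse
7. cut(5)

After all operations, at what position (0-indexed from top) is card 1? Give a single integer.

Answer: 0

Derivation:
After op 1 (reverse): [4 1 2 6 5 0 3]
After op 2 (in_shuffle): [6 4 5 1 0 2 3]
After op 3 (in_shuffle): [1 6 0 4 2 5 3]
After op 4 (out_shuffle): [1 2 6 5 0 3 4]
After op 5 (in_shuffle): [5 1 0 2 3 6 4]
After op 6 (reverse): [4 6 3 2 0 1 5]
After op 7 (cut(5)): [1 5 4 6 3 2 0]
Card 1 is at position 0.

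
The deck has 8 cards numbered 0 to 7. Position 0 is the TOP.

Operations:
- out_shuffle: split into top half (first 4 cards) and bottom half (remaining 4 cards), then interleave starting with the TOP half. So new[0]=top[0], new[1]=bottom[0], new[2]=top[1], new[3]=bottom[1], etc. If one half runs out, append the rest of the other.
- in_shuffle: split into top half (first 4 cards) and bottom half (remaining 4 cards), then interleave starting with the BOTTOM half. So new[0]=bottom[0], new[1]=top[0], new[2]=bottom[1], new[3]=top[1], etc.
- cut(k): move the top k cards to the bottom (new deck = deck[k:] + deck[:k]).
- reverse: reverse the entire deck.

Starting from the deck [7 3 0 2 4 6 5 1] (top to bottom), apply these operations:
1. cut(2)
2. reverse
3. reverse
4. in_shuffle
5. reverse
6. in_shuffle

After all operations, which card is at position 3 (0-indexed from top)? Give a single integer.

Answer: 3

Derivation:
After op 1 (cut(2)): [0 2 4 6 5 1 7 3]
After op 2 (reverse): [3 7 1 5 6 4 2 0]
After op 3 (reverse): [0 2 4 6 5 1 7 3]
After op 4 (in_shuffle): [5 0 1 2 7 4 3 6]
After op 5 (reverse): [6 3 4 7 2 1 0 5]
After op 6 (in_shuffle): [2 6 1 3 0 4 5 7]
Position 3: card 3.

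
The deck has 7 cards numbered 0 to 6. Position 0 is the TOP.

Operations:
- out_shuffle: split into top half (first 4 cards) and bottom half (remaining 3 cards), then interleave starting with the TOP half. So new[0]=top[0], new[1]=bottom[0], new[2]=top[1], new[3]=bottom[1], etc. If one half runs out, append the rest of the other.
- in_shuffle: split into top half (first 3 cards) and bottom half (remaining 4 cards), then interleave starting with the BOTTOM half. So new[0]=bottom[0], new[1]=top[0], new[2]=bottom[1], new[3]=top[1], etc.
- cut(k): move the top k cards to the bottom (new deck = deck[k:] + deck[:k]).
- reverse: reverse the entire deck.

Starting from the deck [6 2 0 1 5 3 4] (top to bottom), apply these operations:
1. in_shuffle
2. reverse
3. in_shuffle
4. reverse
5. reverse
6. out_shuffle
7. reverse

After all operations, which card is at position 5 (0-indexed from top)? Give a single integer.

Answer: 6

Derivation:
After op 1 (in_shuffle): [1 6 5 2 3 0 4]
After op 2 (reverse): [4 0 3 2 5 6 1]
After op 3 (in_shuffle): [2 4 5 0 6 3 1]
After op 4 (reverse): [1 3 6 0 5 4 2]
After op 5 (reverse): [2 4 5 0 6 3 1]
After op 6 (out_shuffle): [2 6 4 3 5 1 0]
After op 7 (reverse): [0 1 5 3 4 6 2]
Position 5: card 6.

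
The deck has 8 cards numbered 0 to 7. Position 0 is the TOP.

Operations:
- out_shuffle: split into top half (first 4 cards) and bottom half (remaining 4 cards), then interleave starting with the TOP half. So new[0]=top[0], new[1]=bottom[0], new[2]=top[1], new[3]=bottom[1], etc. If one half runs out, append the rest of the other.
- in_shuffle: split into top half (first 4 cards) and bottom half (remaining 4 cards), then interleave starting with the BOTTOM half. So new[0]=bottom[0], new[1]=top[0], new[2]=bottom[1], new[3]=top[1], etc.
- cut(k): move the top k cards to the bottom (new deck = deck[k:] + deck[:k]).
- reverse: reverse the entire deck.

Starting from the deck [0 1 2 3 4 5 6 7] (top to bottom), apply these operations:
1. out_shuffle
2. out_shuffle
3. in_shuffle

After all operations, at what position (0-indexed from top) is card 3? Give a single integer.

After op 1 (out_shuffle): [0 4 1 5 2 6 3 7]
After op 2 (out_shuffle): [0 2 4 6 1 3 5 7]
After op 3 (in_shuffle): [1 0 3 2 5 4 7 6]
Card 3 is at position 2.

Answer: 2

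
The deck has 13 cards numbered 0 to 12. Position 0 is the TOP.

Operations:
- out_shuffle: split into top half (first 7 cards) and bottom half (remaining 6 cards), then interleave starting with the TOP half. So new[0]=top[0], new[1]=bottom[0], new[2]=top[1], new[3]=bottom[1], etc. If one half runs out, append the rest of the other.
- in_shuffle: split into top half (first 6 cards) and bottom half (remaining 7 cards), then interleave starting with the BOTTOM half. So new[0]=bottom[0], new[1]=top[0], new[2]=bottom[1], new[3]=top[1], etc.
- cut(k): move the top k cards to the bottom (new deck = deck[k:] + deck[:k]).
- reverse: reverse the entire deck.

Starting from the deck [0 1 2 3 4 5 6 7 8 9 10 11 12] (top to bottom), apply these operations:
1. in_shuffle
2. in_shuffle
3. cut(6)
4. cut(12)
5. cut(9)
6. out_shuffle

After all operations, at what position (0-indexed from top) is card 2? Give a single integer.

After op 1 (in_shuffle): [6 0 7 1 8 2 9 3 10 4 11 5 12]
After op 2 (in_shuffle): [9 6 3 0 10 7 4 1 11 8 5 2 12]
After op 3 (cut(6)): [4 1 11 8 5 2 12 9 6 3 0 10 7]
After op 4 (cut(12)): [7 4 1 11 8 5 2 12 9 6 3 0 10]
After op 5 (cut(9)): [6 3 0 10 7 4 1 11 8 5 2 12 9]
After op 6 (out_shuffle): [6 11 3 8 0 5 10 2 7 12 4 9 1]
Card 2 is at position 7.

Answer: 7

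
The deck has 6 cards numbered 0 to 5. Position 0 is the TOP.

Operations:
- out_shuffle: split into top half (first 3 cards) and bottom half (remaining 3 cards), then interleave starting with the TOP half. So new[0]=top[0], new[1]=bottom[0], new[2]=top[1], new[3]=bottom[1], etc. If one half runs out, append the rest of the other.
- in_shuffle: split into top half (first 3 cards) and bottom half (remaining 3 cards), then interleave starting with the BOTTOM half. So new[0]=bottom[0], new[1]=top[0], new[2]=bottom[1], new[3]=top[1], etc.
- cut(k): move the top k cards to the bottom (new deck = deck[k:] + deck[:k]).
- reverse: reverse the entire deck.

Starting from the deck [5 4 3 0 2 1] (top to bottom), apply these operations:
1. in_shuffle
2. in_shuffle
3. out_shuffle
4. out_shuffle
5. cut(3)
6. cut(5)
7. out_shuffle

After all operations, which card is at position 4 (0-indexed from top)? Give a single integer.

Answer: 0

Derivation:
After op 1 (in_shuffle): [0 5 2 4 1 3]
After op 2 (in_shuffle): [4 0 1 5 3 2]
After op 3 (out_shuffle): [4 5 0 3 1 2]
After op 4 (out_shuffle): [4 3 5 1 0 2]
After op 5 (cut(3)): [1 0 2 4 3 5]
After op 6 (cut(5)): [5 1 0 2 4 3]
After op 7 (out_shuffle): [5 2 1 4 0 3]
Position 4: card 0.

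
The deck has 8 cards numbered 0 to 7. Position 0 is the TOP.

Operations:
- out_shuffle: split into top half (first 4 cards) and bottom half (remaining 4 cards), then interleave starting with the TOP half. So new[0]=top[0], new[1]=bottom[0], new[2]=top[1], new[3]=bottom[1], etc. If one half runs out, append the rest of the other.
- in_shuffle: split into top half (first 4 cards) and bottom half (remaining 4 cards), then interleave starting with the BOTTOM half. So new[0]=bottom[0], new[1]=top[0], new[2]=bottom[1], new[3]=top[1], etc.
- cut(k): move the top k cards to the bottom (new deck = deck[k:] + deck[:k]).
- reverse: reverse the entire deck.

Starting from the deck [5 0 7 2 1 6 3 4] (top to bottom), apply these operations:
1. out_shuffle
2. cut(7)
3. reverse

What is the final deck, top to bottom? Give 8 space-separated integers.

Answer: 2 3 7 6 0 1 5 4

Derivation:
After op 1 (out_shuffle): [5 1 0 6 7 3 2 4]
After op 2 (cut(7)): [4 5 1 0 6 7 3 2]
After op 3 (reverse): [2 3 7 6 0 1 5 4]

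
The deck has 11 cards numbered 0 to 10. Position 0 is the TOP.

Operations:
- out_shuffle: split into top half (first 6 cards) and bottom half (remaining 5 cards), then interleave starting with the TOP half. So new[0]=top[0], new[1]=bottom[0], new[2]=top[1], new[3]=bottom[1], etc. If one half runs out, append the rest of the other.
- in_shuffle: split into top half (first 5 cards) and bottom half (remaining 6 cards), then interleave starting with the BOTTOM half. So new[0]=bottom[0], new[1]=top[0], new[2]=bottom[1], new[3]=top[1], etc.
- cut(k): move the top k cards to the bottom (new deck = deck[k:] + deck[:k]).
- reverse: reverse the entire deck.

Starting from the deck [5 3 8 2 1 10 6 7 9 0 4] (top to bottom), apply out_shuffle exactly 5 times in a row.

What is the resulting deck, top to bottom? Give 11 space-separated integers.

After op 1 (out_shuffle): [5 6 3 7 8 9 2 0 1 4 10]
After op 2 (out_shuffle): [5 2 6 0 3 1 7 4 8 10 9]
After op 3 (out_shuffle): [5 7 2 4 6 8 0 10 3 9 1]
After op 4 (out_shuffle): [5 0 7 10 2 3 4 9 6 1 8]
After op 5 (out_shuffle): [5 4 0 9 7 6 10 1 2 8 3]

Answer: 5 4 0 9 7 6 10 1 2 8 3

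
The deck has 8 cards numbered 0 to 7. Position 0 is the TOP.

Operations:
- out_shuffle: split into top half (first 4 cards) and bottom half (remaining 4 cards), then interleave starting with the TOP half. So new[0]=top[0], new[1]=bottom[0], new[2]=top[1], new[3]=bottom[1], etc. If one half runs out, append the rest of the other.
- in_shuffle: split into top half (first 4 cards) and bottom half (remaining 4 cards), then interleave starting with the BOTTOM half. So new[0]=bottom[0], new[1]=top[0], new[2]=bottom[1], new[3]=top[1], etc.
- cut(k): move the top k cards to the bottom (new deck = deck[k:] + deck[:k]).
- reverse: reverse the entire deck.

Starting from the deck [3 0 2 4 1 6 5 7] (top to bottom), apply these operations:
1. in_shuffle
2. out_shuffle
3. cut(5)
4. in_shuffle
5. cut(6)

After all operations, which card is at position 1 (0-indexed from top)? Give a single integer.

After op 1 (in_shuffle): [1 3 6 0 5 2 7 4]
After op 2 (out_shuffle): [1 5 3 2 6 7 0 4]
After op 3 (cut(5)): [7 0 4 1 5 3 2 6]
After op 4 (in_shuffle): [5 7 3 0 2 4 6 1]
After op 5 (cut(6)): [6 1 5 7 3 0 2 4]
Position 1: card 1.

Answer: 1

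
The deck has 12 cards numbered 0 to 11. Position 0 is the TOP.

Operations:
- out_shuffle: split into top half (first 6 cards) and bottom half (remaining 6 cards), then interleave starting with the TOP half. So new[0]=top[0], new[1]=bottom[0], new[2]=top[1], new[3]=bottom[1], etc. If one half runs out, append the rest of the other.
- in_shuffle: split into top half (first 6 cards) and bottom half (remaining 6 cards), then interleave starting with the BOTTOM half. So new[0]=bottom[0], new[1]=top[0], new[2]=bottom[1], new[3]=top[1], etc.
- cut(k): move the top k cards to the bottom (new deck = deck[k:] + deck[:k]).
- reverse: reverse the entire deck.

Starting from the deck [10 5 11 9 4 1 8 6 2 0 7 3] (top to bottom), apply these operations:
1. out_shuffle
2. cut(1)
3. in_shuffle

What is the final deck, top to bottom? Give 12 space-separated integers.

After op 1 (out_shuffle): [10 8 5 6 11 2 9 0 4 7 1 3]
After op 2 (cut(1)): [8 5 6 11 2 9 0 4 7 1 3 10]
After op 3 (in_shuffle): [0 8 4 5 7 6 1 11 3 2 10 9]

Answer: 0 8 4 5 7 6 1 11 3 2 10 9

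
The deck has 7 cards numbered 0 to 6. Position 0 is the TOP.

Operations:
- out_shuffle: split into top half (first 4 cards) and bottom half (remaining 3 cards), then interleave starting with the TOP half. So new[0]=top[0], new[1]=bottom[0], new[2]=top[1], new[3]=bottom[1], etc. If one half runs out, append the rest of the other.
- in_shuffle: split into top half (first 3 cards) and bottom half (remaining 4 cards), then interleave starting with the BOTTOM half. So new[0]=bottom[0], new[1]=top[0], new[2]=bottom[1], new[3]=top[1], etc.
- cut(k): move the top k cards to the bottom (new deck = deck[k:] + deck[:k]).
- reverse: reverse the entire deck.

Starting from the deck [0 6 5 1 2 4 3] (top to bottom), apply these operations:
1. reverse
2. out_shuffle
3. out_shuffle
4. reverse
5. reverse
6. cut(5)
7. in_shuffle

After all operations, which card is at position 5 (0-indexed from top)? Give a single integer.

After op 1 (reverse): [3 4 2 1 5 6 0]
After op 2 (out_shuffle): [3 5 4 6 2 0 1]
After op 3 (out_shuffle): [3 2 5 0 4 1 6]
After op 4 (reverse): [6 1 4 0 5 2 3]
After op 5 (reverse): [3 2 5 0 4 1 6]
After op 6 (cut(5)): [1 6 3 2 5 0 4]
After op 7 (in_shuffle): [2 1 5 6 0 3 4]
Position 5: card 3.

Answer: 3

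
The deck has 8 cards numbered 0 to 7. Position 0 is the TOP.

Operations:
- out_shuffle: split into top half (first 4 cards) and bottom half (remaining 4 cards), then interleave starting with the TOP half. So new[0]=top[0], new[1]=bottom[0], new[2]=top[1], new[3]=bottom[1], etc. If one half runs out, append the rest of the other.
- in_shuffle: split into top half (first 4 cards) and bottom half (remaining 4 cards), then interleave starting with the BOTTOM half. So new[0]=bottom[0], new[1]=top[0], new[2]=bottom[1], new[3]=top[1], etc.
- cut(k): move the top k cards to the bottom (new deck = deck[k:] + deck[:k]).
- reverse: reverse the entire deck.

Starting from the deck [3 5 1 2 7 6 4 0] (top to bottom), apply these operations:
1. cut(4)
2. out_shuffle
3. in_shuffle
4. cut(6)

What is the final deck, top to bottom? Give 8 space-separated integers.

After op 1 (cut(4)): [7 6 4 0 3 5 1 2]
After op 2 (out_shuffle): [7 3 6 5 4 1 0 2]
After op 3 (in_shuffle): [4 7 1 3 0 6 2 5]
After op 4 (cut(6)): [2 5 4 7 1 3 0 6]

Answer: 2 5 4 7 1 3 0 6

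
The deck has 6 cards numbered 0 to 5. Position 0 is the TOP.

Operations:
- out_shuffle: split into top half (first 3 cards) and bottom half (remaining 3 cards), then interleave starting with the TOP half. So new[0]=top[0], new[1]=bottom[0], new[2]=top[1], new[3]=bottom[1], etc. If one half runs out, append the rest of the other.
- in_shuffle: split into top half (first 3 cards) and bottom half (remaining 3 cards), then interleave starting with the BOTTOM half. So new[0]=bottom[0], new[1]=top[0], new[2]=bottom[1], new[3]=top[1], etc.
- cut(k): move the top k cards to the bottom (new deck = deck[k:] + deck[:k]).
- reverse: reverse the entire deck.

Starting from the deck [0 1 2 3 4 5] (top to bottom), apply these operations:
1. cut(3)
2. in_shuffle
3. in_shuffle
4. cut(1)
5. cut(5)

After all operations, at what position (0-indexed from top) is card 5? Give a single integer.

After op 1 (cut(3)): [3 4 5 0 1 2]
After op 2 (in_shuffle): [0 3 1 4 2 5]
After op 3 (in_shuffle): [4 0 2 3 5 1]
After op 4 (cut(1)): [0 2 3 5 1 4]
After op 5 (cut(5)): [4 0 2 3 5 1]
Card 5 is at position 4.

Answer: 4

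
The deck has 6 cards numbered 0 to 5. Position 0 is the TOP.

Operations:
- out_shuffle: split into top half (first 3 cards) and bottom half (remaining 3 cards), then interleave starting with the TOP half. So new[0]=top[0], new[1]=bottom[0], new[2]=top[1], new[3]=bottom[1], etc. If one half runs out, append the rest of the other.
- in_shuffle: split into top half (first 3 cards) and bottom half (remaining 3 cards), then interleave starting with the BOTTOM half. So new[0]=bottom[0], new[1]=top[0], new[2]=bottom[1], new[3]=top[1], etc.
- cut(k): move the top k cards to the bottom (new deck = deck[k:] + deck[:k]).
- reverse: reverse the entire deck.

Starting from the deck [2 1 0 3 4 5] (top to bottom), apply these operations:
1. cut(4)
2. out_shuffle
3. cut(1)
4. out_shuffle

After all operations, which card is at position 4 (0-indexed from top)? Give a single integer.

Answer: 0

Derivation:
After op 1 (cut(4)): [4 5 2 1 0 3]
After op 2 (out_shuffle): [4 1 5 0 2 3]
After op 3 (cut(1)): [1 5 0 2 3 4]
After op 4 (out_shuffle): [1 2 5 3 0 4]
Position 4: card 0.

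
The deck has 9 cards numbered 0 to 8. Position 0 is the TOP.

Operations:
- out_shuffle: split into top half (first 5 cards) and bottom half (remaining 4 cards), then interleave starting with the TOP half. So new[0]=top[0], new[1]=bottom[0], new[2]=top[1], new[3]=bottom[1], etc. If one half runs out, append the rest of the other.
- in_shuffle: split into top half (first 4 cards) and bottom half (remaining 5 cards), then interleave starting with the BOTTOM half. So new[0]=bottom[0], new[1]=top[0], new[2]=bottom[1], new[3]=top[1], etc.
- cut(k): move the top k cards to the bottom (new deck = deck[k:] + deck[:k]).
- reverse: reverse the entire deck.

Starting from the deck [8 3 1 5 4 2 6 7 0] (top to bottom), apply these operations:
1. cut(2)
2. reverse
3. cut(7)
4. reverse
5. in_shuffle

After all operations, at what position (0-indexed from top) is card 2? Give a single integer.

After op 1 (cut(2)): [1 5 4 2 6 7 0 8 3]
After op 2 (reverse): [3 8 0 7 6 2 4 5 1]
After op 3 (cut(7)): [5 1 3 8 0 7 6 2 4]
After op 4 (reverse): [4 2 6 7 0 8 3 1 5]
After op 5 (in_shuffle): [0 4 8 2 3 6 1 7 5]
Card 2 is at position 3.

Answer: 3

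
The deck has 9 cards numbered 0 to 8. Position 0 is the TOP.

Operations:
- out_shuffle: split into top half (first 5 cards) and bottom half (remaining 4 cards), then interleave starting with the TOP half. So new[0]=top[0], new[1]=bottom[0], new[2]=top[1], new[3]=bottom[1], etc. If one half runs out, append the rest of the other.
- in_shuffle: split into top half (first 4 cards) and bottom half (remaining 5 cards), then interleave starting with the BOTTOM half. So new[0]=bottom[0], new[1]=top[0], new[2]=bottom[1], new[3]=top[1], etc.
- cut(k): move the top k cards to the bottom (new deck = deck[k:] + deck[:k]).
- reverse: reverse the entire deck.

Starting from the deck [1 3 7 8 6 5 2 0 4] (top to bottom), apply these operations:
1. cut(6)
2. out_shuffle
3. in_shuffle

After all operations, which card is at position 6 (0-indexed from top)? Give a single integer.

Answer: 5

Derivation:
After op 1 (cut(6)): [2 0 4 1 3 7 8 6 5]
After op 2 (out_shuffle): [2 7 0 8 4 6 1 5 3]
After op 3 (in_shuffle): [4 2 6 7 1 0 5 8 3]
Position 6: card 5.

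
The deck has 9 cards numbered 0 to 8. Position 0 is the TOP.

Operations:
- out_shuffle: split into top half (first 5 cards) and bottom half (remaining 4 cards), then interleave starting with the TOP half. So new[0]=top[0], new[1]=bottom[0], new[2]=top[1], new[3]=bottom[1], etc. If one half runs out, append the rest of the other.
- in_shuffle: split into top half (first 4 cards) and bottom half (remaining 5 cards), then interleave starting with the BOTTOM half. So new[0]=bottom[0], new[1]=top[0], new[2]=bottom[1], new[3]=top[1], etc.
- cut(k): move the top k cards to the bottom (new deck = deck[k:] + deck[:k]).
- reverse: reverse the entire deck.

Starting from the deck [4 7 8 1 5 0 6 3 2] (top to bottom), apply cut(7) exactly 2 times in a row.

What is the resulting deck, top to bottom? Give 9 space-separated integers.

Answer: 0 6 3 2 4 7 8 1 5

Derivation:
After op 1 (cut(7)): [3 2 4 7 8 1 5 0 6]
After op 2 (cut(7)): [0 6 3 2 4 7 8 1 5]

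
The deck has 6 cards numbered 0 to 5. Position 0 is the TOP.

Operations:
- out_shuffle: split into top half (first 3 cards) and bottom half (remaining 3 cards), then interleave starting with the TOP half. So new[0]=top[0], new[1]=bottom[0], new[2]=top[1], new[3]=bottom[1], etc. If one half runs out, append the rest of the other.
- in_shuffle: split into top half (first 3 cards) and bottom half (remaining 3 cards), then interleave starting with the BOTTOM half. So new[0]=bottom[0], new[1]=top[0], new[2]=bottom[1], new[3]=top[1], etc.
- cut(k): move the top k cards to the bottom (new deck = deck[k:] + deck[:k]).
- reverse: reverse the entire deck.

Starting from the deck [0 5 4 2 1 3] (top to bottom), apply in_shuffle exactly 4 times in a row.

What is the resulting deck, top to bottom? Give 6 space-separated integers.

Answer: 2 0 1 5 3 4

Derivation:
After op 1 (in_shuffle): [2 0 1 5 3 4]
After op 2 (in_shuffle): [5 2 3 0 4 1]
After op 3 (in_shuffle): [0 5 4 2 1 3]
After op 4 (in_shuffle): [2 0 1 5 3 4]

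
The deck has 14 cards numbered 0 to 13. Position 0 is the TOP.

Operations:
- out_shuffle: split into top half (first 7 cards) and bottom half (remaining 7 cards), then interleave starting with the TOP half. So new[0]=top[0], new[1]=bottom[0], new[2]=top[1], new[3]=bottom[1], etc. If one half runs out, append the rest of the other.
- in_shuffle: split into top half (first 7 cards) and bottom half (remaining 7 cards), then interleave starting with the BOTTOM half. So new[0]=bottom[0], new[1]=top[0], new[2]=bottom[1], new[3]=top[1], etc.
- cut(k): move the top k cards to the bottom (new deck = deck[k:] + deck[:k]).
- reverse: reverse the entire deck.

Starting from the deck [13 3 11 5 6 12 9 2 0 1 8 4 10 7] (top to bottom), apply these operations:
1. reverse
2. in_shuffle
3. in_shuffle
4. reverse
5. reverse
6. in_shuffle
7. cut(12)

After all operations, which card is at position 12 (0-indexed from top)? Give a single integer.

After op 1 (reverse): [7 10 4 8 1 0 2 9 12 6 5 11 3 13]
After op 2 (in_shuffle): [9 7 12 10 6 4 5 8 11 1 3 0 13 2]
After op 3 (in_shuffle): [8 9 11 7 1 12 3 10 0 6 13 4 2 5]
After op 4 (reverse): [5 2 4 13 6 0 10 3 12 1 7 11 9 8]
After op 5 (reverse): [8 9 11 7 1 12 3 10 0 6 13 4 2 5]
After op 6 (in_shuffle): [10 8 0 9 6 11 13 7 4 1 2 12 5 3]
After op 7 (cut(12)): [5 3 10 8 0 9 6 11 13 7 4 1 2 12]
Position 12: card 2.

Answer: 2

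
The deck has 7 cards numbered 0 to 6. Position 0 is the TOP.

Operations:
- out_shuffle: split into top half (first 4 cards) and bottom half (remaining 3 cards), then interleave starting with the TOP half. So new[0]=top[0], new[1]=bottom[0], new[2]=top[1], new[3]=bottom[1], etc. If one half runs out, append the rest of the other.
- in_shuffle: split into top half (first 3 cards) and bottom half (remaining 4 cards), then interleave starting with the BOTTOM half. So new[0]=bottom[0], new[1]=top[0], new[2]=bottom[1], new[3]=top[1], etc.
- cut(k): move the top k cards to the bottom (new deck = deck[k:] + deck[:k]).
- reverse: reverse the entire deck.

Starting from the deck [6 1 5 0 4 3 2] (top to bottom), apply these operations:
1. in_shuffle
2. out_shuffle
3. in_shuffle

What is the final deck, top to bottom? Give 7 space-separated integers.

Answer: 5 0 4 3 2 6 1

Derivation:
After op 1 (in_shuffle): [0 6 4 1 3 5 2]
After op 2 (out_shuffle): [0 3 6 5 4 2 1]
After op 3 (in_shuffle): [5 0 4 3 2 6 1]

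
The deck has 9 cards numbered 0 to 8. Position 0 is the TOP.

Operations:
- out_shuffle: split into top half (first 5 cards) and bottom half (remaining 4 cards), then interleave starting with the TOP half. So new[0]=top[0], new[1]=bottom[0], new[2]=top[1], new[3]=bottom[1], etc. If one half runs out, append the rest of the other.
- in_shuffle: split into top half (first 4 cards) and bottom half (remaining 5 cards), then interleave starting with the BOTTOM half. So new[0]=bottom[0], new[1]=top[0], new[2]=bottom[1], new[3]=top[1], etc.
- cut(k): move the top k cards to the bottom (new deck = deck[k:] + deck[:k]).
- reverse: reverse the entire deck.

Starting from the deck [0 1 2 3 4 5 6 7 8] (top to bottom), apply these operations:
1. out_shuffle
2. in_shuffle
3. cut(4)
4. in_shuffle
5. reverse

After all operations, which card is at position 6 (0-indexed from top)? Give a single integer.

Answer: 2

Derivation:
After op 1 (out_shuffle): [0 5 1 6 2 7 3 8 4]
After op 2 (in_shuffle): [2 0 7 5 3 1 8 6 4]
After op 3 (cut(4)): [3 1 8 6 4 2 0 7 5]
After op 4 (in_shuffle): [4 3 2 1 0 8 7 6 5]
After op 5 (reverse): [5 6 7 8 0 1 2 3 4]
Position 6: card 2.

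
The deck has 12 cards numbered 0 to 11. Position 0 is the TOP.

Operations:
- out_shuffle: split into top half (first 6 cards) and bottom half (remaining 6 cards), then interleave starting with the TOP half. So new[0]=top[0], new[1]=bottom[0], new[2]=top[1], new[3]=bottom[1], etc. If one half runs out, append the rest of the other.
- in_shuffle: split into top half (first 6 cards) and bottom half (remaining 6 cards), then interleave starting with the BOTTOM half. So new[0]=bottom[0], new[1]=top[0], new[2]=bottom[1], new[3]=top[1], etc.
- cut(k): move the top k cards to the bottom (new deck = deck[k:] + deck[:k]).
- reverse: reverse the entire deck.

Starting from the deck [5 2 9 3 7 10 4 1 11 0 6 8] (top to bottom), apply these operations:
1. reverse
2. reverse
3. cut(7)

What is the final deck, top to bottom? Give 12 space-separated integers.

Answer: 1 11 0 6 8 5 2 9 3 7 10 4

Derivation:
After op 1 (reverse): [8 6 0 11 1 4 10 7 3 9 2 5]
After op 2 (reverse): [5 2 9 3 7 10 4 1 11 0 6 8]
After op 3 (cut(7)): [1 11 0 6 8 5 2 9 3 7 10 4]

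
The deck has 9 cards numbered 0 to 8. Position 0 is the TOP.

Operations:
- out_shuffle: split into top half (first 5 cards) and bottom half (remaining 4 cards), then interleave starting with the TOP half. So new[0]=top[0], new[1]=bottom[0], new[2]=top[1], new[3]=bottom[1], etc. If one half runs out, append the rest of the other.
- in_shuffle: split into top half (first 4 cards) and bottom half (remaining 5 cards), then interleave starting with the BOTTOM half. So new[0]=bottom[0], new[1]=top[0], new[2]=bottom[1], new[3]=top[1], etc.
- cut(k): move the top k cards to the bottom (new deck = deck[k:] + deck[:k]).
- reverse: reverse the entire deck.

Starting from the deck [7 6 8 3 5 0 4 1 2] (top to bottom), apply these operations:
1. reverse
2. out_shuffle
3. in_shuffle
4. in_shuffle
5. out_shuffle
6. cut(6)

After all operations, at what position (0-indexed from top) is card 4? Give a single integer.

Answer: 5

Derivation:
After op 1 (reverse): [2 1 4 0 5 3 8 6 7]
After op 2 (out_shuffle): [2 3 1 8 4 6 0 7 5]
After op 3 (in_shuffle): [4 2 6 3 0 1 7 8 5]
After op 4 (in_shuffle): [0 4 1 2 7 6 8 3 5]
After op 5 (out_shuffle): [0 6 4 8 1 3 2 5 7]
After op 6 (cut(6)): [2 5 7 0 6 4 8 1 3]
Card 4 is at position 5.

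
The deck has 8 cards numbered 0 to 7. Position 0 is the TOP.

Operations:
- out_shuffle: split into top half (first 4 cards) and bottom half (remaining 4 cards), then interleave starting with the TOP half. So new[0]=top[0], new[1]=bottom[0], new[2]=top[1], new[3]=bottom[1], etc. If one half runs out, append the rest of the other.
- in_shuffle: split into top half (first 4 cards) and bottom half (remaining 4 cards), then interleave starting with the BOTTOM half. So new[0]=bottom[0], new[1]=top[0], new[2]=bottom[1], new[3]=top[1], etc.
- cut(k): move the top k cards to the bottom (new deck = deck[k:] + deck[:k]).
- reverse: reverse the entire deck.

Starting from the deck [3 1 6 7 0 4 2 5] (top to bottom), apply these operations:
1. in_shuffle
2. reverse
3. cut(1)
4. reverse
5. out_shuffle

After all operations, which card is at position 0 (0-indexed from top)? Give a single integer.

After op 1 (in_shuffle): [0 3 4 1 2 6 5 7]
After op 2 (reverse): [7 5 6 2 1 4 3 0]
After op 3 (cut(1)): [5 6 2 1 4 3 0 7]
After op 4 (reverse): [7 0 3 4 1 2 6 5]
After op 5 (out_shuffle): [7 1 0 2 3 6 4 5]
Position 0: card 7.

Answer: 7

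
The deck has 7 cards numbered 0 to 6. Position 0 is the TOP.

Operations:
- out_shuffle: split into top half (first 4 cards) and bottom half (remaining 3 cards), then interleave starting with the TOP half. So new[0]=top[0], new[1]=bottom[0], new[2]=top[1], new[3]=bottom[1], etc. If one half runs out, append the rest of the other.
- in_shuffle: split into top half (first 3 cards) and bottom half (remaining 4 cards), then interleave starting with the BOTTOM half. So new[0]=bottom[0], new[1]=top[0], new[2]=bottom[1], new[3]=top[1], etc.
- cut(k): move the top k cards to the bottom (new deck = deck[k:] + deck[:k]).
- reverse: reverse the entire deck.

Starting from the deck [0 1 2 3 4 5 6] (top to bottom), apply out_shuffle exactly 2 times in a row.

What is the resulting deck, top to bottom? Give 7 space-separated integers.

Answer: 0 2 4 6 1 3 5

Derivation:
After op 1 (out_shuffle): [0 4 1 5 2 6 3]
After op 2 (out_shuffle): [0 2 4 6 1 3 5]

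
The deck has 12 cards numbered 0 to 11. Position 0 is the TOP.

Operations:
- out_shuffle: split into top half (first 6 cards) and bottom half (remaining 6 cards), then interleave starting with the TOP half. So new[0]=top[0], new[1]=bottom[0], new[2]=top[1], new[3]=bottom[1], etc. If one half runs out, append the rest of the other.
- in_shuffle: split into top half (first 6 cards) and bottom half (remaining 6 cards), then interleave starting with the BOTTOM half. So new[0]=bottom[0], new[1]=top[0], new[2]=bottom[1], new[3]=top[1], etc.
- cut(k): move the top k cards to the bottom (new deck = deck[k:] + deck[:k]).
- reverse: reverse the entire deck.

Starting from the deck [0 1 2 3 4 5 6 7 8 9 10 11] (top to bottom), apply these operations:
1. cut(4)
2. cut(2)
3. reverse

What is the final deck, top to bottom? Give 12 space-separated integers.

After op 1 (cut(4)): [4 5 6 7 8 9 10 11 0 1 2 3]
After op 2 (cut(2)): [6 7 8 9 10 11 0 1 2 3 4 5]
After op 3 (reverse): [5 4 3 2 1 0 11 10 9 8 7 6]

Answer: 5 4 3 2 1 0 11 10 9 8 7 6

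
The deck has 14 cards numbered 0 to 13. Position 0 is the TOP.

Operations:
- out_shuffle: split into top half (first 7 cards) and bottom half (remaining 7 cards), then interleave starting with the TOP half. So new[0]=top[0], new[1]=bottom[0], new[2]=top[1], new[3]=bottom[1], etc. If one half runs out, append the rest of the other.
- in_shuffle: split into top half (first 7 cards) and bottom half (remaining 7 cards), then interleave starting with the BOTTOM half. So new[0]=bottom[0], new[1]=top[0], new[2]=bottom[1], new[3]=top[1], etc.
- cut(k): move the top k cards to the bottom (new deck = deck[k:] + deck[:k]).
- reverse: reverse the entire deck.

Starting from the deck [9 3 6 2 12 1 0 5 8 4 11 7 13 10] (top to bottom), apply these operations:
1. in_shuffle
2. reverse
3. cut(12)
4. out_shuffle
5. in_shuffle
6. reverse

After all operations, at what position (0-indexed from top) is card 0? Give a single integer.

Answer: 4

Derivation:
After op 1 (in_shuffle): [5 9 8 3 4 6 11 2 7 12 13 1 10 0]
After op 2 (reverse): [0 10 1 13 12 7 2 11 6 4 3 8 9 5]
After op 3 (cut(12)): [9 5 0 10 1 13 12 7 2 11 6 4 3 8]
After op 4 (out_shuffle): [9 7 5 2 0 11 10 6 1 4 13 3 12 8]
After op 5 (in_shuffle): [6 9 1 7 4 5 13 2 3 0 12 11 8 10]
After op 6 (reverse): [10 8 11 12 0 3 2 13 5 4 7 1 9 6]
Card 0 is at position 4.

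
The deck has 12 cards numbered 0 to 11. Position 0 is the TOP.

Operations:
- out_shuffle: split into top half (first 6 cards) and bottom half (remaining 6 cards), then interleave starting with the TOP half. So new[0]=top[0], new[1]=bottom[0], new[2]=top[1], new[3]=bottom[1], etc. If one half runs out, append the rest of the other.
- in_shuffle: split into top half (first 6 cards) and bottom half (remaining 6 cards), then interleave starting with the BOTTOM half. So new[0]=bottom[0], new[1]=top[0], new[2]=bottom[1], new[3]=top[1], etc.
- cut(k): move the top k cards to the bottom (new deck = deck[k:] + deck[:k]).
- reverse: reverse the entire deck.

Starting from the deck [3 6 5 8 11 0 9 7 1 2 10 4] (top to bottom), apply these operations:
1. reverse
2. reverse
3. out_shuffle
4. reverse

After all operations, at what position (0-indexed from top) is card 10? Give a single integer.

After op 1 (reverse): [4 10 2 1 7 9 0 11 8 5 6 3]
After op 2 (reverse): [3 6 5 8 11 0 9 7 1 2 10 4]
After op 3 (out_shuffle): [3 9 6 7 5 1 8 2 11 10 0 4]
After op 4 (reverse): [4 0 10 11 2 8 1 5 7 6 9 3]
Card 10 is at position 2.

Answer: 2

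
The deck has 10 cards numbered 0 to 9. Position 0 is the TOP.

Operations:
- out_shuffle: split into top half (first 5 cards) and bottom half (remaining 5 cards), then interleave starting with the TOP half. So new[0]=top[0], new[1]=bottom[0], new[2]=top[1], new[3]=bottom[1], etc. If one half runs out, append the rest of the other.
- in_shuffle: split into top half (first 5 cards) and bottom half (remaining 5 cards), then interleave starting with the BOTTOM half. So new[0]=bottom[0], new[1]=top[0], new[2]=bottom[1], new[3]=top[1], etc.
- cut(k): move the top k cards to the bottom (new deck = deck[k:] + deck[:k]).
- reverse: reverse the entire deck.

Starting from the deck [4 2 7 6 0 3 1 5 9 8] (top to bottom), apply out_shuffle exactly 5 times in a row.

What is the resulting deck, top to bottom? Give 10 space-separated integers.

After op 1 (out_shuffle): [4 3 2 1 7 5 6 9 0 8]
After op 2 (out_shuffle): [4 5 3 6 2 9 1 0 7 8]
After op 3 (out_shuffle): [4 9 5 1 3 0 6 7 2 8]
After op 4 (out_shuffle): [4 0 9 6 5 7 1 2 3 8]
After op 5 (out_shuffle): [4 7 0 1 9 2 6 3 5 8]

Answer: 4 7 0 1 9 2 6 3 5 8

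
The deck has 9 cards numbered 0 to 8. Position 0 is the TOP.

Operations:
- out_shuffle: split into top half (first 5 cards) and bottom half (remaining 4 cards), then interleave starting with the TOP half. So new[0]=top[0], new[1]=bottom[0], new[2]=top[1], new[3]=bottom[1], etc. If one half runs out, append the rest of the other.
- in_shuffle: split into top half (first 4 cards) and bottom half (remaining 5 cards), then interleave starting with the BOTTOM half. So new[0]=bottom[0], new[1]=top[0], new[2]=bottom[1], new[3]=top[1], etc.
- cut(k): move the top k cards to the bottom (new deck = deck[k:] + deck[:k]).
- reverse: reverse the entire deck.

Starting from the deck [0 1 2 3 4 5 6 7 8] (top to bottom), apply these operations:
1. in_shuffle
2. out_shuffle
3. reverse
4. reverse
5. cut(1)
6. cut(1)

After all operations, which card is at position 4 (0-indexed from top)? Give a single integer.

After op 1 (in_shuffle): [4 0 5 1 6 2 7 3 8]
After op 2 (out_shuffle): [4 2 0 7 5 3 1 8 6]
After op 3 (reverse): [6 8 1 3 5 7 0 2 4]
After op 4 (reverse): [4 2 0 7 5 3 1 8 6]
After op 5 (cut(1)): [2 0 7 5 3 1 8 6 4]
After op 6 (cut(1)): [0 7 5 3 1 8 6 4 2]
Position 4: card 1.

Answer: 1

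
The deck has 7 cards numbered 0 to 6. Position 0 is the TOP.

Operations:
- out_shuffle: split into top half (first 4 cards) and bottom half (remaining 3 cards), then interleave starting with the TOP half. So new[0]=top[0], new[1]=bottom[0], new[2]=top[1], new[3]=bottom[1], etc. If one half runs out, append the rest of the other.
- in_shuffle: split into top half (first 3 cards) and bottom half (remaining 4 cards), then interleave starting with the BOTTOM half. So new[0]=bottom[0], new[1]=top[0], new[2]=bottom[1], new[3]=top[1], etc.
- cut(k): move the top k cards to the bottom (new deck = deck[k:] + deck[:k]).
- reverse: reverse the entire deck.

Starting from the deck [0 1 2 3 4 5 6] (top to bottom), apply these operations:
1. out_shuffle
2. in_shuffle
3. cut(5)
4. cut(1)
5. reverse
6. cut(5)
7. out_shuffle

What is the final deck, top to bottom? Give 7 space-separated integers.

Answer: 5 4 3 2 1 0 6

Derivation:
After op 1 (out_shuffle): [0 4 1 5 2 6 3]
After op 2 (in_shuffle): [5 0 2 4 6 1 3]
After op 3 (cut(5)): [1 3 5 0 2 4 6]
After op 4 (cut(1)): [3 5 0 2 4 6 1]
After op 5 (reverse): [1 6 4 2 0 5 3]
After op 6 (cut(5)): [5 3 1 6 4 2 0]
After op 7 (out_shuffle): [5 4 3 2 1 0 6]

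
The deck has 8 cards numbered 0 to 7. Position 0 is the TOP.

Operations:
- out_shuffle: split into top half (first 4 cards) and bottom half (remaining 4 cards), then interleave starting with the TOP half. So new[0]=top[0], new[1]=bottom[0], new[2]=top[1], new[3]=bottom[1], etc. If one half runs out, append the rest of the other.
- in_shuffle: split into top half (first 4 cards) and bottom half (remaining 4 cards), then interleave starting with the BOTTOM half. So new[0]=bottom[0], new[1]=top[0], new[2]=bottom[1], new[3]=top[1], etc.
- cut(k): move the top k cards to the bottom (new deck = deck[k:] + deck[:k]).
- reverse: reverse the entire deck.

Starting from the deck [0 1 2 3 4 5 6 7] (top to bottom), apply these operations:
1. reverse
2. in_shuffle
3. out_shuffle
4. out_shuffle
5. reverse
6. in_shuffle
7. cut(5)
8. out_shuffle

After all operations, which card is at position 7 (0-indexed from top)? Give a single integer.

After op 1 (reverse): [7 6 5 4 3 2 1 0]
After op 2 (in_shuffle): [3 7 2 6 1 5 0 4]
After op 3 (out_shuffle): [3 1 7 5 2 0 6 4]
After op 4 (out_shuffle): [3 2 1 0 7 6 5 4]
After op 5 (reverse): [4 5 6 7 0 1 2 3]
After op 6 (in_shuffle): [0 4 1 5 2 6 3 7]
After op 7 (cut(5)): [6 3 7 0 4 1 5 2]
After op 8 (out_shuffle): [6 4 3 1 7 5 0 2]
Position 7: card 2.

Answer: 2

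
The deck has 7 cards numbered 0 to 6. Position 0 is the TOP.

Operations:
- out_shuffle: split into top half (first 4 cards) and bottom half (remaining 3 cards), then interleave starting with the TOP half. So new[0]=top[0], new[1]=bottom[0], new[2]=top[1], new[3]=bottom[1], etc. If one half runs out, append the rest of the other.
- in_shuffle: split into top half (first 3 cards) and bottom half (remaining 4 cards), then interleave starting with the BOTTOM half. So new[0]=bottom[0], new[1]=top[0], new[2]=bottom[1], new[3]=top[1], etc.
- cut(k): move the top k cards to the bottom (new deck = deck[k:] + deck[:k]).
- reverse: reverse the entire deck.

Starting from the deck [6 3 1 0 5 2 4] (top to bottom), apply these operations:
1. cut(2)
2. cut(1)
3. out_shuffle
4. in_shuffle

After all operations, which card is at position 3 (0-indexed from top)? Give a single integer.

Answer: 6

Derivation:
After op 1 (cut(2)): [1 0 5 2 4 6 3]
After op 2 (cut(1)): [0 5 2 4 6 3 1]
After op 3 (out_shuffle): [0 6 5 3 2 1 4]
After op 4 (in_shuffle): [3 0 2 6 1 5 4]
Position 3: card 6.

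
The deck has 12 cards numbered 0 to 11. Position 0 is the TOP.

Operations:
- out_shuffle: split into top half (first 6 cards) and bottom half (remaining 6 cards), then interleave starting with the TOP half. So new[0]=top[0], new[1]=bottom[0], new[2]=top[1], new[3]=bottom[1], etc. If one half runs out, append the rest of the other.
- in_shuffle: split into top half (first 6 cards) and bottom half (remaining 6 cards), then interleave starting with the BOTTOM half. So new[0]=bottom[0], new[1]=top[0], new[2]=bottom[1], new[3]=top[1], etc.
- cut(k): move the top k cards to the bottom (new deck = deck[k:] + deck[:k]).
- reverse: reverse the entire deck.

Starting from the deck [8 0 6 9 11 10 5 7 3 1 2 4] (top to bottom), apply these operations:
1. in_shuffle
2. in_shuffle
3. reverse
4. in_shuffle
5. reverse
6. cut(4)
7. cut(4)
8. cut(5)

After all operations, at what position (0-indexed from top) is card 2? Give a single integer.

Answer: 8

Derivation:
After op 1 (in_shuffle): [5 8 7 0 3 6 1 9 2 11 4 10]
After op 2 (in_shuffle): [1 5 9 8 2 7 11 0 4 3 10 6]
After op 3 (reverse): [6 10 3 4 0 11 7 2 8 9 5 1]
After op 4 (in_shuffle): [7 6 2 10 8 3 9 4 5 0 1 11]
After op 5 (reverse): [11 1 0 5 4 9 3 8 10 2 6 7]
After op 6 (cut(4)): [4 9 3 8 10 2 6 7 11 1 0 5]
After op 7 (cut(4)): [10 2 6 7 11 1 0 5 4 9 3 8]
After op 8 (cut(5)): [1 0 5 4 9 3 8 10 2 6 7 11]
Card 2 is at position 8.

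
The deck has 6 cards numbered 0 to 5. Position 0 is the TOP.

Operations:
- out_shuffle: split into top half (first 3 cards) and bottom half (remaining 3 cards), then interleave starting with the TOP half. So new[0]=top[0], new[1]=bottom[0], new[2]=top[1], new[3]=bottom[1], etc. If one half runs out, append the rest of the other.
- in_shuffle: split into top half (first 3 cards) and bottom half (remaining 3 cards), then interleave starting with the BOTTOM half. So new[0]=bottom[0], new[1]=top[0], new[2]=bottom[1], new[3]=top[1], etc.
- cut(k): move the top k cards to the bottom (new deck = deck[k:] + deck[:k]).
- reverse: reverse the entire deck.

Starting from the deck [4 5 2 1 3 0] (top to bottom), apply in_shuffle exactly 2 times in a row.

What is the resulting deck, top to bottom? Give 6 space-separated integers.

Answer: 5 1 0 4 2 3

Derivation:
After op 1 (in_shuffle): [1 4 3 5 0 2]
After op 2 (in_shuffle): [5 1 0 4 2 3]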